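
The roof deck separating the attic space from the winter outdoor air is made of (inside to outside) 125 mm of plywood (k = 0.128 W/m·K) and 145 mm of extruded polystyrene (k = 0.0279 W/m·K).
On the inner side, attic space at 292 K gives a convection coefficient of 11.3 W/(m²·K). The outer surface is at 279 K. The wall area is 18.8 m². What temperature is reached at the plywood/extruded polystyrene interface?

Treating each layer as a thermal resistance in series:
R_inner film = 1/(h_i·A) = 1/(11.3×18.8) = 0.004707 K/W
R_plywood = L/(kA) = 0.125/(0.128×18.8) = 0.05194 K/W
R_extruded polystyrene = L/(kA) = 0.145/(0.0279×18.8) = 0.2764 K/W
R_total = 0.3331 K/W;  Q = ΔT/R_total = 13/0.3331 = 39.03 W
T_interface = T_inner − Q·ΣR(inner→interface) = 292 − 39×0.05665

T ≈ 290 K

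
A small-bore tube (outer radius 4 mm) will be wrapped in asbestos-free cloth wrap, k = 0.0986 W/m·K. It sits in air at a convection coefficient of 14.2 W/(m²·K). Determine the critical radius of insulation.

r_cr ≈ 6.94 mm

For a cylinder r_cr = k/h = 0.0986/14.2
r_cr = 6.94 mm; since the bare radius (4 mm) is below r_cr, adding a thin layer of insulation will *increase* heat loss.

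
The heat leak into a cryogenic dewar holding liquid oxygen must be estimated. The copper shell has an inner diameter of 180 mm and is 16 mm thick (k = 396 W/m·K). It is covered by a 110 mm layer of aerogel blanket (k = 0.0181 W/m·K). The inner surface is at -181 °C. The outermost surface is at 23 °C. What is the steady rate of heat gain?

For a spherical shell R = (1/r₁ − 1/r₂)/(4πk); film R = 1/(h·4πr²). In series:
R_copper shell = (1/0.09 − 1/0.106)/(4π×396) = 3.37×10^-4 K/W
R_aerogel blanket = (1/0.106 − 1/0.216)/(4π×0.0181) = 21.12 K/W
R_total = 21.12 K/W
Q = ΔT/R_total = 204/21.12

Q ≈ 9.66 W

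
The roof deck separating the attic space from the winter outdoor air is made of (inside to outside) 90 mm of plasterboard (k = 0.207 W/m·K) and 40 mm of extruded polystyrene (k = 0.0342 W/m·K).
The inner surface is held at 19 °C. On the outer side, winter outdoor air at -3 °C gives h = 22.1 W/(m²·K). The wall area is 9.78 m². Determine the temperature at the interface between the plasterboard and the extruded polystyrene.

Model the wall as resistances in series:
R_plasterboard = L/(kA) = 0.09/(0.207×9.78) = 0.04446 K/W
R_extruded polystyrene = L/(kA) = 0.04/(0.0342×9.78) = 0.1196 K/W
R_outer film = 1/(h_o·A) = 1/(22.1×9.78) = 0.004627 K/W
R_total = 0.1687 K/W;  Q = ΔT/R_total = 22/0.1687 = 130.4 W
T_interface = T_inner − Q·ΣR(inner→interface) = 19 − 130×0.04446

T ≈ 13.2 °C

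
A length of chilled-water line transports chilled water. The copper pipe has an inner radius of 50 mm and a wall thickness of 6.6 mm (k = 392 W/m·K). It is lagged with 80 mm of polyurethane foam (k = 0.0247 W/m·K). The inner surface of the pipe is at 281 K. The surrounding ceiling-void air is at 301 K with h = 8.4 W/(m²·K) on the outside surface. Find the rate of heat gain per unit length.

Cylindrical conduction, so R = ln(r₂/r₁)/(2πkL) per layer, in series:
R_copper pipe wall = ln(56.6/50)/(2π×392×1) = 5.034×10^-5 K/W
R_polyurethane foam = ln(136.6/56.6)/(2π×0.0247×1) = 5.677 K/W
R_outer film = 1/(h_o·2πr_oL) = 1/(8.4×2π×0.1366×1) = 0.1387 K/W
R_total = 5.816 K/W
Q = ΔT/R_total = 20/5.816

q′ ≈ 3.44 W/m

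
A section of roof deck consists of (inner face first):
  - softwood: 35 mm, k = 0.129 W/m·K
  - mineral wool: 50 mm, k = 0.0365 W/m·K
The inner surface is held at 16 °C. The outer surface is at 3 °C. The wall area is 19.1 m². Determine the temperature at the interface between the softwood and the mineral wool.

Thermal resistances in series:
R_softwood = L/(kA) = 0.035/(0.129×19.1) = 0.01421 K/W
R_mineral wool = L/(kA) = 0.05/(0.0365×19.1) = 0.07172 K/W
R_total = 0.08593 K/W;  Q = ΔT/R_total = 13/0.08593 = 151.3 W
T_interface = T_inner − Q·ΣR(inner→interface) = 16 − 151×0.01421

T ≈ 13.9 °C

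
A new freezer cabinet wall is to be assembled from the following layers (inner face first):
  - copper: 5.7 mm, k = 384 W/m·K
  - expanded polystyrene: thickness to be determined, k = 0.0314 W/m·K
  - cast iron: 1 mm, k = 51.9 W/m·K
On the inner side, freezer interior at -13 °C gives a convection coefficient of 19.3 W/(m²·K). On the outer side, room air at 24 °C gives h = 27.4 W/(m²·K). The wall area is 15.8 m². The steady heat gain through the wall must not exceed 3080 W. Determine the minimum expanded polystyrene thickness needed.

L ≈ 3.19 mm

Using the resistance-network approach (series):
R_inner film = 1/(h_i·A) = 1/(19.3×15.8) = 0.003279 K/W
R_copper = L/(kA) = 0.0057/(384×15.8) = 9.395×10^-7 K/W
R_cast iron = L/(kA) = 0.001/(51.9×15.8) = 1.219×10^-6 K/W
R_outer film = 1/(h_o·A) = 1/(27.4×15.8) = 0.00231 K/W
Sum of the known resistances R_other = 0.005591 K/W
Required total resistance R_tot = ΔT/Q_allow = 37/3080 = 0.01201 K/W
R_expanded polystyrene = R_tot − R_other = 0.006422 K/W
L = R·k·A = 0.006422×0.0314×15.8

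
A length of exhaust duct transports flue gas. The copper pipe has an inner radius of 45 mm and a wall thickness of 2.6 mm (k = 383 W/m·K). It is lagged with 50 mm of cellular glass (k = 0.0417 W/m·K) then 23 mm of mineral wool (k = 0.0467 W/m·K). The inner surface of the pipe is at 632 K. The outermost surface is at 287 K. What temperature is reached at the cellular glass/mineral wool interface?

Per-layer cylindrical resistances, series-summed:
R_copper pipe wall = ln(47.6/45)/(2π×383×1) = 2.334×10^-5 K/W
R_cellular glass = ln(97.6/47.6)/(2π×0.0417×1) = 2.741 K/W
R_mineral wool = ln(120.6/97.6)/(2π×0.0467×1) = 0.7211 K/W
R_total = 3.462 K/W
Q = ΔT/R_total = 345/3.462
Q = 99.7 W/m
T_interface = T_inner − Q·ΣR(inner→interface) = 632 − 99.7×2.741

T ≈ 359 K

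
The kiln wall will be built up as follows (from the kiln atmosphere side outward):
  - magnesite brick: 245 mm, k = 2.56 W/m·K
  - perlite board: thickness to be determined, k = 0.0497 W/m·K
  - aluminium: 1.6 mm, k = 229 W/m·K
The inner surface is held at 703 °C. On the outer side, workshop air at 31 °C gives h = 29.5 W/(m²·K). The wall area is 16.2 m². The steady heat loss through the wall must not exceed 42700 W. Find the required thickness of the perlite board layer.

Using the resistance-network approach (series):
R_magnesite brick = L/(kA) = 0.245/(2.56×16.2) = 0.005908 K/W
R_aluminium = L/(kA) = 0.0016/(229×16.2) = 4.313×10^-7 K/W
R_outer film = 1/(h_o·A) = 1/(29.5×16.2) = 0.002092 K/W
Sum of the known resistances R_other = 0.008001 K/W
Required total resistance R_tot = ΔT/Q_allow = 672/42700 = 0.01574 K/W
R_perlite board = R_tot − R_other = 0.007737 K/W
L = R·k·A = 0.007737×0.0497×16.2

L ≈ 6.23 mm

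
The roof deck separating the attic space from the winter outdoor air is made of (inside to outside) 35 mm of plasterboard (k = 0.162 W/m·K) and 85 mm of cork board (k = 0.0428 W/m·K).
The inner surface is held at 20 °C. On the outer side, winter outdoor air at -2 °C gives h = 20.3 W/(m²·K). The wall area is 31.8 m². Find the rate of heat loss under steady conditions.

Model the wall as resistances in series:
R_plasterboard = L/(kA) = 0.035/(0.162×31.8) = 0.006794 K/W
R_cork board = L/(kA) = 0.085/(0.0428×31.8) = 0.06245 K/W
R_outer film = 1/(h_o·A) = 1/(20.3×31.8) = 0.001549 K/W
R_total = 0.0708 K/W
Q = ΔT / R_total = 22 / 0.0708

Q ≈ 311 W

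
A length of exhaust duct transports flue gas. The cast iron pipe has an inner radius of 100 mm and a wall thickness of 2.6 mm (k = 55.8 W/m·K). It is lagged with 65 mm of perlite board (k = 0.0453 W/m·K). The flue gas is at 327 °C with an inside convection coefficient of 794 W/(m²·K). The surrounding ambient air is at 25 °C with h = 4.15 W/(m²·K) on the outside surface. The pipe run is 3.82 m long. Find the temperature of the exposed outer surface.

Treating each annulus and film as a series resistance:
R_inner film = 1/(h_i·2πr₁L) = 1/(794×2π×0.1×3.82) = 5.247×10^-4 K/W
R_cast iron pipe wall = ln(102.6/100)/(2π×55.8×3.82) = 1.917×10^-5 K/W
R_perlite board = ln(167.6/102.6)/(2π×0.0453×3.82) = 0.4513 K/W
R_outer film = 1/(h_o·2πr_oL) = 1/(4.15×2π×0.1676×3.82) = 0.0599 K/W
R_total = 0.5118 K/W
Q = ΔT/R_total = 302/0.5118
Q = 590 W
T_interface = T_inner − Q·ΣR(inner→interface) = 327 − 590×0.4519

T ≈ 60.3 °C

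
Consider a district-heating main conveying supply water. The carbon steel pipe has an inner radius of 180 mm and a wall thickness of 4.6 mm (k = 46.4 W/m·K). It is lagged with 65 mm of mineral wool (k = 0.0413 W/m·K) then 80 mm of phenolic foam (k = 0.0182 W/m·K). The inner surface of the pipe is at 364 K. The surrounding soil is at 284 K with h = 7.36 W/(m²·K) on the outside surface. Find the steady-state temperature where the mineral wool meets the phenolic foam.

T ≈ 339 K

For a radial system each layer contributes R = ln(r_out/r_in)/(2πkL); films add R = 1/(hA).
R_carbon steel pipe wall = ln(184.6/180)/(2π×46.4×1) = 8.656×10^-5 K/W
R_mineral wool = ln(249.6/184.6)/(2π×0.0413×1) = 1.163 K/W
R_phenolic foam = ln(329.6/249.6)/(2π×0.0182×1) = 2.431 K/W
R_outer film = 1/(h_o·2πr_oL) = 1/(7.36×2π×0.3296×1) = 0.06561 K/W
R_total = 3.659 K/W
Q = ΔT/R_total = 80/3.659
Q = 21.9 W/m
T_interface = T_inner − Q·ΣR(inner→interface) = 364 − 21.9×1.163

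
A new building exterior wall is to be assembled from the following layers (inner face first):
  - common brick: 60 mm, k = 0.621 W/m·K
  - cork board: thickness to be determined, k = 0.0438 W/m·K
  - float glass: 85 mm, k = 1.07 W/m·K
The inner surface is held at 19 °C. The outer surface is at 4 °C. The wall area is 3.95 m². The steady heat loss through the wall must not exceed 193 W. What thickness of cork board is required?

Series thermal resistances:
R_common brick = L/(kA) = 0.06/(0.621×3.95) = 0.02446 K/W
R_float glass = L/(kA) = 0.085/(1.07×3.95) = 0.02011 K/W
Sum of the known resistances R_other = 0.04457 K/W
Required total resistance R_tot = ΔT/Q_allow = 15/193 = 0.07772 K/W
R_cork board = R_tot − R_other = 0.03315 K/W
L = R·k·A = 0.03315×0.0438×3.95

L ≈ 5.74 mm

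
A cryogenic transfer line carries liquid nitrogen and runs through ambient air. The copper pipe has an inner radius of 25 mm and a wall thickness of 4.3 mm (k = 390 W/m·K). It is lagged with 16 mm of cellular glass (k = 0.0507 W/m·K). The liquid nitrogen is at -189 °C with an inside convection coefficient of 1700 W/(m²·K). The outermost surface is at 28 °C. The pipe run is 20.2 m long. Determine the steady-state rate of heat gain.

For a radial system each layer contributes R = ln(r_out/r_in)/(2πkL); films add R = 1/(hA).
R_inner film = 1/(h_i·2πr₁L) = 1/(1700×2π×0.025×20.2) = 1.854×10^-4 K/W
R_copper pipe wall = ln(29.3/25)/(2π×390×20.2) = 3.206×10^-6 K/W
R_cellular glass = ln(45.3/29.3)/(2π×0.0507×20.2) = 0.06771 K/W
R_total = 0.0679 K/W
Q = ΔT/R_total = 217/0.0679

Q ≈ 3200 W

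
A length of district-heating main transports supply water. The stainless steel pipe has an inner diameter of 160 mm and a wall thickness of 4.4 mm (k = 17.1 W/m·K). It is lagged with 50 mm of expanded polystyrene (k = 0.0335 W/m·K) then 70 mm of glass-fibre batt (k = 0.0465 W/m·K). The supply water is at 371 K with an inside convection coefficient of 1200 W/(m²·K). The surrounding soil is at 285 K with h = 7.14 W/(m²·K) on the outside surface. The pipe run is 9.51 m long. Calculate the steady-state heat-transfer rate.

Treating each annulus and film as a series resistance:
R_inner film = 1/(h_i·2πr₁L) = 1/(1200×2π×0.08×9.51) = 1.743×10^-4 K/W
R_stainless steel pipe wall = ln(84.4/80)/(2π×17.1×9.51) = 5.24×10^-5 K/W
R_expanded polystyrene = ln(134.4/84.4)/(2π×0.0335×9.51) = 0.2324 K/W
R_glass-fibre batt = ln(204.4/134.4)/(2π×0.0465×9.51) = 0.1509 K/W
R_outer film = 1/(h_o·2πr_oL) = 1/(7.14×2π×0.2044×9.51) = 0.01147 K/W
R_total = 0.395 K/W
Q = ΔT/R_total = 86/0.395

Q ≈ 218 W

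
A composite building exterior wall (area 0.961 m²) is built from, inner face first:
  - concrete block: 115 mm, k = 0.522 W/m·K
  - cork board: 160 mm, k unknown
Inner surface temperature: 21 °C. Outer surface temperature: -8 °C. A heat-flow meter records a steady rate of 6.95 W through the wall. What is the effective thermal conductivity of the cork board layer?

k ≈ 0.0422 W/(m·K)

Thermal resistances in series:
R_concrete block = L/(kA) = 0.115/(0.522×0.961) = 0.2292 K/W
Sum of known resistances R_other = 0.2292 K/W
Total R = ΔT/Q = 29/6.95 = 4.173 K/W
R_cork board = R_total − R_other = 3.943 K/W
k = L/(R·A) = 0.16/(3.943×0.961)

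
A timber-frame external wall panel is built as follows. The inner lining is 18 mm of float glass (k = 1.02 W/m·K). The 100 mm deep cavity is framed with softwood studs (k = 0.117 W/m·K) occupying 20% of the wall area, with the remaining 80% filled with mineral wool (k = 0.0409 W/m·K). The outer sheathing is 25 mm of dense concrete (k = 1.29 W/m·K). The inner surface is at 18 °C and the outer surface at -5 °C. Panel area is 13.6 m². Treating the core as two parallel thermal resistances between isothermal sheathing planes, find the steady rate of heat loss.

Q ≈ 172 W

Sheathing layers in series; stud and cavity paths in parallel between them.
R_inner = 0.018/(1.02×13.6) = 0.001298 K/W
R_stud  = 0.1/(0.117×0.2×13.6) = 0.3142 K/W
R_cav   = 0.1/(0.0409×0.8×13.6) = 0.2247 K/W
1/R_core = 1/R_stud + 1/R_cav → R_core = 0.131 K/W
R_outer = 0.025/(1.29×13.6) = 0.001425 K/W
R_total = 0.1337 K/W
Q = ΔT/R_total = 23/0.1337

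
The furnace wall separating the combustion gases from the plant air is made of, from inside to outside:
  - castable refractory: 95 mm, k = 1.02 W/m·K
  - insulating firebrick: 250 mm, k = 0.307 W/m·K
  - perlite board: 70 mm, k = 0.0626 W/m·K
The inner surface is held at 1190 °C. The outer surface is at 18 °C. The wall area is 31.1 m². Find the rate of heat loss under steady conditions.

Model the wall as resistances in series:
R_castable refractory = L/(kA) = 0.095/(1.02×31.1) = 0.002995 K/W
R_insulating firebrick = L/(kA) = 0.25/(0.307×31.1) = 0.02618 K/W
R_perlite board = L/(kA) = 0.07/(0.0626×31.1) = 0.03596 K/W
R_total = 0.06513 K/W
Q = ΔT / R_total = 1172 / 0.06513

Q ≈ 18000 W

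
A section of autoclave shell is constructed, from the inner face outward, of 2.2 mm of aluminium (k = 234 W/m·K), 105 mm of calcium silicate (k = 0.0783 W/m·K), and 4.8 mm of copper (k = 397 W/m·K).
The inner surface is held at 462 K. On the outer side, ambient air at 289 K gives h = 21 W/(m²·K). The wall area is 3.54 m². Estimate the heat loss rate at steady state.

Q ≈ 441 W

Thermal resistances in series:
R_aluminium = L/(kA) = 0.0022/(234×3.54) = 2.656×10^-6 K/W
R_calcium silicate = L/(kA) = 0.105/(0.0783×3.54) = 0.3788 K/W
R_copper = L/(kA) = 0.0048/(397×3.54) = 3.415×10^-6 K/W
R_outer film = 1/(h_o·A) = 1/(21×3.54) = 0.01345 K/W
R_total = 0.3923 K/W
Q = ΔT / R_total = 173 / 0.3923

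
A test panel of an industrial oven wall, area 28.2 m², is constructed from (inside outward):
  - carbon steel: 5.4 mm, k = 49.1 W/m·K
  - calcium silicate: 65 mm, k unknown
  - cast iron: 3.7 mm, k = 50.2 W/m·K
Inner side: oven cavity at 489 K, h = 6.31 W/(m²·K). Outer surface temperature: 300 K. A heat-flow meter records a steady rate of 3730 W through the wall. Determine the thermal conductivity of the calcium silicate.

k ≈ 0.0512 W/(m·K)

Series thermal resistances:
R_inner film = 1/(h_i·A) = 1/(6.31×28.2) = 0.00562 K/W
R_carbon steel = L/(kA) = 0.0054/(49.1×28.2) = 3.9×10^-6 K/W
R_cast iron = L/(kA) = 0.0037/(50.2×28.2) = 2.614×10^-6 K/W
Sum of known resistances R_other = 0.005626 K/W
Total R = ΔT/Q = 189/3730 = 0.05067 K/W
R_calcium silicate = R_total − R_other = 0.04504 K/W
k = L/(R·A) = 0.065/(0.04504×28.2)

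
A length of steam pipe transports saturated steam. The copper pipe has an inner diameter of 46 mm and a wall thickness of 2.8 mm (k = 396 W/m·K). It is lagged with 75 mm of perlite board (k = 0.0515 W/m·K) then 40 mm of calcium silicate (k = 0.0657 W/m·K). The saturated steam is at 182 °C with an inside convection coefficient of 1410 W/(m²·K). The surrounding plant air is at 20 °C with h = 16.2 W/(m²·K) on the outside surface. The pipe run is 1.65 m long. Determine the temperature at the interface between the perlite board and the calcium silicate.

Per-layer cylindrical resistances, series-summed:
R_inner film = 1/(h_i·2πr₁L) = 1/(1410×2π×0.023×1.65) = 0.002974 K/W
R_copper pipe wall = ln(25.8/23)/(2π×396×1.65) = 2.798×10^-5 K/W
R_perlite board = ln(100.8/25.8)/(2π×0.0515×1.65) = 2.552 K/W
R_calcium silicate = ln(140.8/100.8)/(2π×0.0657×1.65) = 0.4907 K/W
R_outer film = 1/(h_o·2πr_oL) = 1/(16.2×2π×0.1408×1.65) = 0.04229 K/W
R_total = 3.088 K/W
Q = ΔT/R_total = 162/3.088
Q = 52.5 W
T_interface = T_inner − Q·ΣR(inner→interface) = 182 − 52.5×2.555

T ≈ 48 °C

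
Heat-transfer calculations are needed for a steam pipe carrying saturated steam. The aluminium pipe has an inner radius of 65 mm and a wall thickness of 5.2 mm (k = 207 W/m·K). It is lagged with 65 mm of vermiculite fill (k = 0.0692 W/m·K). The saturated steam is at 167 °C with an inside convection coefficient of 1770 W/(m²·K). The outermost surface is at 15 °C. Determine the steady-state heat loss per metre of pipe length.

For a radial system each layer contributes R = ln(r_out/r_in)/(2πkL); films add R = 1/(hA).
R_inner film = 1/(h_i·2πr₁L) = 1/(1770×2π×0.065×1) = 0.001383 K/W
R_aluminium pipe wall = ln(70.2/65)/(2π×207×1) = 5.917×10^-5 K/W
R_vermiculite fill = ln(135.2/70.2)/(2π×0.0692×1) = 1.507 K/W
R_total = 1.509 K/W
Q = ΔT/R_total = 152/1.509

q′ ≈ 101 W/m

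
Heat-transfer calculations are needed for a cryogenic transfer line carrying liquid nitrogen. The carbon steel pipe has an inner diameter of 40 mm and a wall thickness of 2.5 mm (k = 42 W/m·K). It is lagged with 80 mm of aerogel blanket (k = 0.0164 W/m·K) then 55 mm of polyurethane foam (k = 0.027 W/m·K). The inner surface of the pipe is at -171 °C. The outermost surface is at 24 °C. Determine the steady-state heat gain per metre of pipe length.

Radial resistances (cylindrical: R_cond = ln(r_o/r_i)/(2πkL), R_conv = 1/(h·2πrL)):
R_carbon steel pipe wall = ln(22.5/20)/(2π×42×1) = 4.463×10^-4 K/W
R_aerogel blanket = ln(102.5/22.5)/(2π×0.0164×1) = 14.72 K/W
R_polyurethane foam = ln(157.5/102.5)/(2π×0.027×1) = 2.532 K/W
R_total = 17.25 K/W
Q = ΔT/R_total = 195/17.25

q′ ≈ 11.3 W/m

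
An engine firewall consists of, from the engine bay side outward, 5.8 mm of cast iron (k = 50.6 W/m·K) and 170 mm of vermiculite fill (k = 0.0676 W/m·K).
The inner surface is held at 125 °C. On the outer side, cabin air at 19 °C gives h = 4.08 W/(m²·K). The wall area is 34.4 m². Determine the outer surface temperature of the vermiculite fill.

Using the resistance-network approach (series):
R_cast iron = L/(kA) = 0.0058/(50.6×34.4) = 3.332×10^-6 K/W
R_vermiculite fill = L/(kA) = 0.17/(0.0676×34.4) = 0.0731 K/W
R_outer film = 1/(h_o·A) = 1/(4.08×34.4) = 0.007125 K/W
R_total = 0.08023 K/W;  Q = ΔT/R_total = 106/0.08023 = 1321 W
T_interface = T_inner − Q·ΣR(inner→interface) = 125 − 1320×0.07311

T ≈ 28.4 °C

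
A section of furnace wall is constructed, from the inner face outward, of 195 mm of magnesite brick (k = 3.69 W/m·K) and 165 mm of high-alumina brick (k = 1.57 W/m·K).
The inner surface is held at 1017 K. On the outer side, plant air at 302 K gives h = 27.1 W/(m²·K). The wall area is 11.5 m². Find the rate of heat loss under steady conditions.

Q ≈ 42200 W

Thermal resistances in series:
R_magnesite brick = L/(kA) = 0.195/(3.69×11.5) = 0.004595 K/W
R_high-alumina brick = L/(kA) = 0.165/(1.57×11.5) = 0.009139 K/W
R_outer film = 1/(h_o·A) = 1/(27.1×11.5) = 0.003209 K/W
R_total = 0.01694 K/W
Q = ΔT / R_total = 715 / 0.01694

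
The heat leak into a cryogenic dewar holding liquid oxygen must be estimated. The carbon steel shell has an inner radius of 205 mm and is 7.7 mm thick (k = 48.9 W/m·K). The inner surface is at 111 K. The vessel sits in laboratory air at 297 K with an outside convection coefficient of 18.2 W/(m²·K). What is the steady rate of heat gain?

Q ≈ 1920 W

For a spherical shell R = (1/r₁ − 1/r₂)/(4πk); film R = 1/(h·4πr²). In series:
R_carbon steel shell = (1/0.205 − 1/0.2127)/(4π×48.9) = 2.874×10^-4 K/W
R_outer film = 1/(h·4πr_o²) = 1/(18.2×4π×0.2127²) = 0.09665 K/W
R_total = 0.09693 K/W
Q = ΔT/R_total = 186/0.09693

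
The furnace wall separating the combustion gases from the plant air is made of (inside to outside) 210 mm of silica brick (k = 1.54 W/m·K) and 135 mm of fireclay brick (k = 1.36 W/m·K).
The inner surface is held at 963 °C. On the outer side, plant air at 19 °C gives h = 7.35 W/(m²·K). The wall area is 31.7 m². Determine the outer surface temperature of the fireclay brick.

Using the resistance-network approach (series):
R_silica brick = L/(kA) = 0.21/(1.54×31.7) = 0.004302 K/W
R_fireclay brick = L/(kA) = 0.135/(1.36×31.7) = 0.003131 K/W
R_outer film = 1/(h_o·A) = 1/(7.35×31.7) = 0.004292 K/W
R_total = 0.01173 K/W;  Q = ΔT/R_total = 944/0.01173 = 80510 W
T_interface = T_inner − Q·ΣR(inner→interface) = 963 − 80500×0.007433

T ≈ 365 °C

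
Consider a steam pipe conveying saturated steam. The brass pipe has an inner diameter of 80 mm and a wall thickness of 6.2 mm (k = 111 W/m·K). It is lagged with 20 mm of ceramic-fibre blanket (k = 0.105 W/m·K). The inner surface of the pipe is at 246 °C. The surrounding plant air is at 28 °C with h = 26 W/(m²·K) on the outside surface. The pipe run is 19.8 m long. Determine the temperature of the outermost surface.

T ≈ 59.6 °C

Radial resistances (cylindrical: R_cond = ln(r_o/r_i)/(2πkL), R_conv = 1/(h·2πrL)):
R_brass pipe wall = ln(46.2/40)/(2π×111×19.8) = 1.044×10^-5 K/W
R_ceramic-fibre blanket = ln(66.2/46.2)/(2π×0.105×19.8) = 0.02754 K/W
R_outer film = 1/(h_o·2πr_oL) = 1/(26×2π×0.0662×19.8) = 0.00467 K/W
R_total = 0.03222 K/W
Q = ΔT/R_total = 218/0.03222
Q = 6770 W
T_interface = T_inner − Q·ΣR(inner→interface) = 246 − 6770×0.02755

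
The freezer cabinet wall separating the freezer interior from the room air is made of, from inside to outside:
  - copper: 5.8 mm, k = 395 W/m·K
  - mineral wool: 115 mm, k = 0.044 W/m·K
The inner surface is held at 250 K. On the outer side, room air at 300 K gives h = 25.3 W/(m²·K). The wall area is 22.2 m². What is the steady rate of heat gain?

Q ≈ 418 W

Using the resistance-network approach (series):
R_copper = L/(kA) = 0.0058/(395×22.2) = 6.614×10^-7 K/W
R_mineral wool = L/(kA) = 0.115/(0.044×22.2) = 0.1177 K/W
R_outer film = 1/(h_o·A) = 1/(25.3×22.2) = 0.00178 K/W
R_total = 0.1195 K/W
Q = ΔT / R_total = 50 / 0.1195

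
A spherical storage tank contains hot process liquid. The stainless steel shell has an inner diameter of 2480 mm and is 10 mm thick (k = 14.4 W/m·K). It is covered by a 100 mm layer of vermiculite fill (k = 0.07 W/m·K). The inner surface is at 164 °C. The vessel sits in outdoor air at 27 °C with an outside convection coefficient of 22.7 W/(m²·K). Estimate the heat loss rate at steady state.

Spherical conduction: R = (1/r_in − 1/r_out)/(4πk) per layer; series-sum.
R_stainless steel shell = (1/1.24 − 1/1.25)/(4π×14.4) = 3.565×10^-5 K/W
R_vermiculite fill = (1/1.25 − 1/1.35)/(4π×0.07) = 0.06737 K/W
R_outer film = 1/(h·4πr_o²) = 1/(22.7×4π×1.35²) = 0.001924 K/W
R_total = 0.06933 K/W
Q = ΔT/R_total = 137/0.06933

Q ≈ 1980 W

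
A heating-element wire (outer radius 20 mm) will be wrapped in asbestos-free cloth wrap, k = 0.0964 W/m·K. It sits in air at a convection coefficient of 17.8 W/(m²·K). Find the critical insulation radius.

r_cr ≈ 5.42 mm

For a cylinder r_cr = k/h = 0.0964/17.8
r_cr = 5.42 mm; since the bare radius (20 mm) is above r_cr, any added insulation will reduce heat loss.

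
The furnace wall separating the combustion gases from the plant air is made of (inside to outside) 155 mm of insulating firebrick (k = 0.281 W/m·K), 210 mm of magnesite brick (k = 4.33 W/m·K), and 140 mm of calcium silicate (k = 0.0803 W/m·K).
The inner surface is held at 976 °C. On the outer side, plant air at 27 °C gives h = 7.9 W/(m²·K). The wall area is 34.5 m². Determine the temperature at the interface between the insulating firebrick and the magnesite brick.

Series thermal resistances:
R_insulating firebrick = L/(kA) = 0.155/(0.281×34.5) = 0.01599 K/W
R_magnesite brick = L/(kA) = 0.21/(4.33×34.5) = 0.001406 K/W
R_calcium silicate = L/(kA) = 0.14/(0.0803×34.5) = 0.05054 K/W
R_outer film = 1/(h_o·A) = 1/(7.9×34.5) = 0.003669 K/W
R_total = 0.0716 K/W;  Q = ΔT/R_total = 949/0.0716 = 13250 W
T_interface = T_inner − Q·ΣR(inner→interface) = 976 − 13300×0.01599

T ≈ 764 °C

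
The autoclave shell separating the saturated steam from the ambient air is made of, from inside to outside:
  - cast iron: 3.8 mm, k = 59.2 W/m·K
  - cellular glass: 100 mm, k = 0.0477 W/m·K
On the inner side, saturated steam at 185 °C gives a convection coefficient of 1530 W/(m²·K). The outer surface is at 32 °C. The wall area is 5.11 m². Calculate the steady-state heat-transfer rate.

Thermal resistances in series:
R_inner film = 1/(h_i·A) = 1/(1530×5.11) = 1.279×10^-4 K/W
R_cast iron = L/(kA) = 0.0038/(59.2×5.11) = 1.256×10^-5 K/W
R_cellular glass = L/(kA) = 0.1/(0.0477×5.11) = 0.4103 K/W
R_total = 0.4104 K/W
Q = ΔT / R_total = 153 / 0.4104

Q ≈ 373 W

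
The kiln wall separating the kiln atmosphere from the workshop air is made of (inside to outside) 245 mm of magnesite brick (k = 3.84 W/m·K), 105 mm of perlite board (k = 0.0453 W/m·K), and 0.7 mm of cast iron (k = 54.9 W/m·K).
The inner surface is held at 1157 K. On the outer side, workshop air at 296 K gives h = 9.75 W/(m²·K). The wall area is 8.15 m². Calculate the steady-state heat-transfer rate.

Q ≈ 2820 W

Model the wall as resistances in series:
R_magnesite brick = L/(kA) = 0.245/(3.84×8.15) = 0.007828 K/W
R_perlite board = L/(kA) = 0.105/(0.0453×8.15) = 0.2844 K/W
R_cast iron = L/(kA) = 0.0007/(54.9×8.15) = 1.564×10^-6 K/W
R_outer film = 1/(h_o·A) = 1/(9.75×8.15) = 0.01258 K/W
R_total = 0.3048 K/W
Q = ΔT / R_total = 861 / 0.3048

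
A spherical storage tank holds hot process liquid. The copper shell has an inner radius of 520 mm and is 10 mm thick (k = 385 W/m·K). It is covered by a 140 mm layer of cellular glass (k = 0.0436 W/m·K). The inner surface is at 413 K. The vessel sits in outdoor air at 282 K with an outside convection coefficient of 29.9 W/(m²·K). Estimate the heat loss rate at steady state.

Radial (spherical) resistances in series:
R_copper shell = (1/0.52 − 1/0.53)/(4π×385) = 7.5×10^-6 K/W
R_cellular glass = (1/0.53 − 1/0.67)/(4π×0.0436) = 0.7196 K/W
R_outer film = 1/(h·4πr_o²) = 1/(29.9×4π×0.67²) = 0.005929 K/W
R_total = 0.7255 K/W
Q = ΔT/R_total = 131/0.7255

Q ≈ 181 W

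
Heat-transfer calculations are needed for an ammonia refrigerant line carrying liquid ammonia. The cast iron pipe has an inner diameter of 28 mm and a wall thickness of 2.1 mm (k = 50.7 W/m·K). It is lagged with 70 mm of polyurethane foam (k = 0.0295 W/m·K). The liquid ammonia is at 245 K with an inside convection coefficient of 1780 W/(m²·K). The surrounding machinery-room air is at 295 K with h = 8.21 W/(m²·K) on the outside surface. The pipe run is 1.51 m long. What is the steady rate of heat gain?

Q ≈ 8.14 W

For a radial system each layer contributes R = ln(r_out/r_in)/(2πkL); films add R = 1/(hA).
R_inner film = 1/(h_i·2πr₁L) = 1/(1780×2π×0.014×1.51) = 0.00423 K/W
R_cast iron pipe wall = ln(16.1/14)/(2π×50.7×1.51) = 2.906×10^-4 K/W
R_polyurethane foam = ln(86.1/16.1)/(2π×0.0295×1.51) = 5.991 K/W
R_outer film = 1/(h_o·2πr_oL) = 1/(8.21×2π×0.0861×1.51) = 0.1491 K/W
R_total = 6.144 K/W
Q = ΔT/R_total = 50/6.144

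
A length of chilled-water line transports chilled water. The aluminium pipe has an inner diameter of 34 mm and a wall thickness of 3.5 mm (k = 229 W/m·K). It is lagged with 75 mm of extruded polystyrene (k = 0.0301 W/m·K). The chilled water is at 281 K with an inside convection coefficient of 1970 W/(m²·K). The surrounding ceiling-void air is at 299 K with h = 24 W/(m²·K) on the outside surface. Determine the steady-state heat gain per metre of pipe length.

q′ ≈ 2.19 W/m

Cylindrical conduction, so R = ln(r₂/r₁)/(2πkL) per layer, in series:
R_inner film = 1/(h_i·2πr₁L) = 1/(1970×2π×0.017×1) = 0.004752 K/W
R_aluminium pipe wall = ln(20.5/17)/(2π×229×1) = 1.301×10^-4 K/W
R_extruded polystyrene = ln(95.5/20.5)/(2π×0.0301×1) = 8.136 K/W
R_outer film = 1/(h_o·2πr_oL) = 1/(24×2π×0.0955×1) = 0.06944 K/W
R_total = 8.21 K/W
Q = ΔT/R_total = 18/8.21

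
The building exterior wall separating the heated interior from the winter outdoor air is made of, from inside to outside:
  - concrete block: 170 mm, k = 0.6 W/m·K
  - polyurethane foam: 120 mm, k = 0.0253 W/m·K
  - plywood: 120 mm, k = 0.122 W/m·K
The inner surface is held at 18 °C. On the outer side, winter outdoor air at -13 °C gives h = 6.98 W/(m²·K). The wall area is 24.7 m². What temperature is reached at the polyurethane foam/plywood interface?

Treating each layer as a thermal resistance in series:
R_concrete block = L/(kA) = 0.17/(0.6×24.7) = 0.01147 K/W
R_polyurethane foam = L/(kA) = 0.12/(0.0253×24.7) = 0.192 K/W
R_plywood = L/(kA) = 0.12/(0.122×24.7) = 0.03982 K/W
R_outer film = 1/(h_o·A) = 1/(6.98×24.7) = 0.0058 K/W
R_total = 0.2491 K/W;  Q = ΔT/R_total = 31/0.2491 = 124.4 W
T_interface = T_inner − Q·ΣR(inner→interface) = 18 − 124×0.2035

T ≈ -7.32 °C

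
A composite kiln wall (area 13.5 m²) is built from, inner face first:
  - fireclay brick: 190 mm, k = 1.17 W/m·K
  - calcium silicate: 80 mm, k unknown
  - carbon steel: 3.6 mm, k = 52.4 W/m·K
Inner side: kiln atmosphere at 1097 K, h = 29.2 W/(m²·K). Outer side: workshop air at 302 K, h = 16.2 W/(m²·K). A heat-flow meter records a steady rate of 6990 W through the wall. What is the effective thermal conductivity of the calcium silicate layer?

Using the resistance-network approach (series):
R_inner film = 1/(h_i·A) = 1/(29.2×13.5) = 0.002537 K/W
R_fireclay brick = L/(kA) = 0.19/(1.17×13.5) = 0.01203 K/W
R_carbon steel = L/(kA) = 0.0036/(52.4×13.5) = 5.089×10^-6 K/W
R_outer film = 1/(h_o·A) = 1/(16.2×13.5) = 0.004572 K/W
Sum of known resistances R_other = 0.01914 K/W
Total R = ΔT/Q = 795/6990 = 0.1137 K/W
R_calcium silicate = R_total − R_other = 0.09459 K/W
k = L/(R·A) = 0.08/(0.09459×13.5)

k ≈ 0.0626 W/(m·K)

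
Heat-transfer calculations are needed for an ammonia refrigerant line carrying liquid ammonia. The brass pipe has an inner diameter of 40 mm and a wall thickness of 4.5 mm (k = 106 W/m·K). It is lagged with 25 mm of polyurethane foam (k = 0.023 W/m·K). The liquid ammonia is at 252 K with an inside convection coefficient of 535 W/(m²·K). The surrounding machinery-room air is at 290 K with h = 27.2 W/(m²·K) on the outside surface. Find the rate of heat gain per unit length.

q′ ≈ 7.6 W/m

Per-layer cylindrical resistances, series-summed:
R_inner film = 1/(h_i·2πr₁L) = 1/(535×2π×0.02×1) = 0.01487 K/W
R_brass pipe wall = ln(24.5/20)/(2π×106×1) = 3.047×10^-4 K/W
R_polyurethane foam = ln(49.5/24.5)/(2π×0.023×1) = 4.867 K/W
R_outer film = 1/(h_o·2πr_oL) = 1/(27.2×2π×0.0495×1) = 0.1182 K/W
R_total = 5 K/W
Q = ΔT/R_total = 38/5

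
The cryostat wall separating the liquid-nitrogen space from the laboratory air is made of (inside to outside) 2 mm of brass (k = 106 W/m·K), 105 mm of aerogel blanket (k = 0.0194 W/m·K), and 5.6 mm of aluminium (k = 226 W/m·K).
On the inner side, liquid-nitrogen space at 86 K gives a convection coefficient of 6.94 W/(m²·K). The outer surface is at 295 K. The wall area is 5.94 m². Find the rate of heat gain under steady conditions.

Using the resistance-network approach (series):
R_inner film = 1/(h_i·A) = 1/(6.94×5.94) = 0.02426 K/W
R_brass = L/(kA) = 0.002/(106×5.94) = 3.176×10^-6 K/W
R_aerogel blanket = L/(kA) = 0.105/(0.0194×5.94) = 0.9112 K/W
R_aluminium = L/(kA) = 0.0056/(226×5.94) = 4.172×10^-6 K/W
R_total = 0.9354 K/W
Q = ΔT / R_total = 209 / 0.9354

Q ≈ 223 W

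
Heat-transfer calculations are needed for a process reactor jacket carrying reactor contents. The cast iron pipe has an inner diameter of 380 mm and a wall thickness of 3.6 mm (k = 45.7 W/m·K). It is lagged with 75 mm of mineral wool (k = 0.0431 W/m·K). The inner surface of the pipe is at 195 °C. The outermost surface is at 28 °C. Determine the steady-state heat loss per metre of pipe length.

Treating each annulus and film as a series resistance:
R_cast iron pipe wall = ln(193.6/190)/(2π×45.7×1) = 6.537×10^-5 K/W
R_mineral wool = ln(268.6/193.6)/(2π×0.0431×1) = 1.209 K/W
R_total = 1.209 K/W
Q = ΔT/R_total = 167/1.209

q′ ≈ 138 W/m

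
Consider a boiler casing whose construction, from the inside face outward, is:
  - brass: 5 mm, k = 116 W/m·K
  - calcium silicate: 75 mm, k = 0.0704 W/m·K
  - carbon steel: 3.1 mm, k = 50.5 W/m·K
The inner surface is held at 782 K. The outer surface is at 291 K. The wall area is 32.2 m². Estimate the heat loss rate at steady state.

Thermal resistances in series:
R_brass = L/(kA) = 0.005/(116×32.2) = 1.339×10^-6 K/W
R_calcium silicate = L/(kA) = 0.075/(0.0704×32.2) = 0.03309 K/W
R_carbon steel = L/(kA) = 0.0031/(50.5×32.2) = 1.906×10^-6 K/W
R_total = 0.03309 K/W
Q = ΔT / R_total = 491 / 0.03309

Q ≈ 14800 W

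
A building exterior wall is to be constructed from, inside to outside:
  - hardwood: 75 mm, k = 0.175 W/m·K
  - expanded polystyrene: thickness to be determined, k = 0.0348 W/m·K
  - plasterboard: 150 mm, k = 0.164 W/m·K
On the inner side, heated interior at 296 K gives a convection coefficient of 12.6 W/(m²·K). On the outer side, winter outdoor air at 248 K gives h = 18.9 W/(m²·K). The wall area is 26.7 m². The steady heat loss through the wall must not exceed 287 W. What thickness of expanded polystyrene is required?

L ≈ 104 mm

Model the wall as resistances in series:
R_inner film = 1/(h_i·A) = 1/(12.6×26.7) = 0.002972 K/W
R_hardwood = L/(kA) = 0.075/(0.175×26.7) = 0.01605 K/W
R_plasterboard = L/(kA) = 0.15/(0.164×26.7) = 0.03426 K/W
R_outer film = 1/(h_o·A) = 1/(18.9×26.7) = 0.001982 K/W
Sum of the known resistances R_other = 0.05526 K/W
Required total resistance R_tot = ΔT/Q_allow = 48/287 = 0.1672 K/W
R_expanded polystyrene = R_tot − R_other = 0.112 K/W
L = R·k·A = 0.112×0.0348×26.7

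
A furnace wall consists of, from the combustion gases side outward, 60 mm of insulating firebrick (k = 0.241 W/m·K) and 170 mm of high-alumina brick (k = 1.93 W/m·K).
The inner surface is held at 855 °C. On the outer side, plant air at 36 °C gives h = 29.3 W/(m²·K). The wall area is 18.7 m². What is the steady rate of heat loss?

Q ≈ 41300 W

Thermal resistances in series:
R_insulating firebrick = L/(kA) = 0.06/(0.241×18.7) = 0.01331 K/W
R_high-alumina brick = L/(kA) = 0.17/(1.93×18.7) = 0.00471 K/W
R_outer film = 1/(h_o·A) = 1/(29.3×18.7) = 0.001825 K/W
R_total = 0.01985 K/W
Q = ΔT / R_total = 819 / 0.01985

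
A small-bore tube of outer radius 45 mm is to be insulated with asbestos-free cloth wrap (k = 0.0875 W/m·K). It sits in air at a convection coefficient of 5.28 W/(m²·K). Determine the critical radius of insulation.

r_cr ≈ 16.6 mm

For a cylinder r_cr = k/h = 0.0875/5.28
r_cr = 16.6 mm; since the bare radius (45 mm) is above r_cr, any added insulation will reduce heat loss.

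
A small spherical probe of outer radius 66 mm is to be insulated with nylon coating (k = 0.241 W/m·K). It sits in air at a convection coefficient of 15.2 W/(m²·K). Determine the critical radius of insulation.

For a sphere r_cr = 2k/h = 2×0.241/15.2
r_cr = 31.7 mm; since the bare radius (66 mm) is above r_cr, any added insulation will reduce heat loss.

r_cr ≈ 31.7 mm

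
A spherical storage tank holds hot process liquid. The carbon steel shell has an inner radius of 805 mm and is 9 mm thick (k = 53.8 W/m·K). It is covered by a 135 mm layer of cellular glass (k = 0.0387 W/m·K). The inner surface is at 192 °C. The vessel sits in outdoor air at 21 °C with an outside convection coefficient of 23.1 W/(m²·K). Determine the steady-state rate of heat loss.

Q ≈ 471 W

Each spherical layer contributes R = (1/r_i − 1/r_o)/(4πk):
R_carbon steel shell = (1/0.805 − 1/0.814)/(4π×53.8) = 2.032×10^-5 K/W
R_cellular glass = (1/0.814 − 1/0.949)/(4π×0.0387) = 0.3594 K/W
R_outer film = 1/(h·4πr_o²) = 1/(23.1×4π×0.949²) = 0.003825 K/W
R_total = 0.3632 K/W
Q = ΔT/R_total = 171/0.3632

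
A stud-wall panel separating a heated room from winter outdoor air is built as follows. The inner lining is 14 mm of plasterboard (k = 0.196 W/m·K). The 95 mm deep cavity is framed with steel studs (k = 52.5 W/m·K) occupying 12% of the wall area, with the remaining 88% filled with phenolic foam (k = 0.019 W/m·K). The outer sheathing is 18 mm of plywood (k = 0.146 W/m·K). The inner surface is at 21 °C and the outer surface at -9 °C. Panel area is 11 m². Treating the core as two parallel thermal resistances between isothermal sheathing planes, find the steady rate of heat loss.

Q ≈ 1570 W

Sheathing layers in series; stud and cavity paths in parallel between them.
R_inner = 0.014/(0.196×11) = 0.006494 K/W
R_stud  = 0.095/(52.5×0.12×11) = 0.001371 K/W
R_cav   = 0.095/(0.019×0.88×11) = 0.5165 K/W
1/R_core = 1/R_stud + 1/R_cav → R_core = 0.001367 K/W
R_outer = 0.018/(0.146×11) = 0.01121 K/W
R_total = 0.01907 K/W
Q = ΔT/R_total = 30/0.01907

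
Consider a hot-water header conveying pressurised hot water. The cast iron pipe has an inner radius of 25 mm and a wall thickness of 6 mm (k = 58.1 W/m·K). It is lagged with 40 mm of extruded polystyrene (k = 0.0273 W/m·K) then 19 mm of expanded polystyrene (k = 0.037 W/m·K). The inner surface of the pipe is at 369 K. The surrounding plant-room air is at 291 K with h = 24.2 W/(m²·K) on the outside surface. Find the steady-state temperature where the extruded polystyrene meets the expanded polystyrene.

Per-layer cylindrical resistances, series-summed:
R_cast iron pipe wall = ln(31/25)/(2π×58.1×1) = 5.893×10^-4 K/W
R_extruded polystyrene = ln(71/31)/(2π×0.0273×1) = 4.831 K/W
R_expanded polystyrene = ln(90/71)/(2π×0.037×1) = 1.02 K/W
R_outer film = 1/(h_o·2πr_oL) = 1/(24.2×2π×0.09×1) = 0.07307 K/W
R_total = 5.925 K/W
Q = ΔT/R_total = 78/5.925
Q = 13.2 W/m
T_interface = T_inner − Q·ΣR(inner→interface) = 369 − 13.2×4.832

T ≈ 305 K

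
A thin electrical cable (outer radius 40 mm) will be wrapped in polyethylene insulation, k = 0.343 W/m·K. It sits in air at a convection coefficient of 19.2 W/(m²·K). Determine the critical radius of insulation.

r_cr ≈ 17.9 mm

For a cylinder r_cr = k/h = 0.343/19.2
r_cr = 17.9 mm; since the bare radius (40 mm) is above r_cr, any added insulation will reduce heat loss.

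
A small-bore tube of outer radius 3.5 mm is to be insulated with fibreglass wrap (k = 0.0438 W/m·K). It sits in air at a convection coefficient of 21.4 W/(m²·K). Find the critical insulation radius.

For a cylinder r_cr = k/h = 0.0438/21.4
r_cr = 2.05 mm; since the bare radius (3.5 mm) is above r_cr, any added insulation will reduce heat loss.

r_cr ≈ 2.05 mm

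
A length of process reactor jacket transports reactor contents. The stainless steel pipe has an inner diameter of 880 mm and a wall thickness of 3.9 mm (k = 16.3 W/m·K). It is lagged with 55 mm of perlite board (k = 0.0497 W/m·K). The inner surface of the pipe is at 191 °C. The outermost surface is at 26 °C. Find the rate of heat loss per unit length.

Cylindrical conduction, so R = ln(r₂/r₁)/(2πkL) per layer, in series:
R_stainless steel pipe wall = ln(443.9/440)/(2π×16.3×1) = 8.616×10^-5 K/W
R_perlite board = ln(498.9/443.9)/(2π×0.0497×1) = 0.3741 K/W
R_total = 0.3741 K/W
Q = ΔT/R_total = 165/0.3741

q′ ≈ 441 W/m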